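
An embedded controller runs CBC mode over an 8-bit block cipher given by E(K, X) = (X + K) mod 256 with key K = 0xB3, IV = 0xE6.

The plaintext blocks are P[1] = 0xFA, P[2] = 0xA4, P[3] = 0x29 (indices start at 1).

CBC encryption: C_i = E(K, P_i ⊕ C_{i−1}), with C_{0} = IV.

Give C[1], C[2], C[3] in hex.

C[1] = 0xCF, C[2] = 0x1E, C[3] = 0xEA

C[1]: P[1] ⊕ 0xE6 = 0x1C; E(K, 0x1C) = 0xCF.
C[2]: P[2] ⊕ 0xCF = 0x6B; E(K, 0x6B) = 0x1E.
C[3]: P[3] ⊕ 0x1E = 0x37; E(K, 0x37) = 0xEA.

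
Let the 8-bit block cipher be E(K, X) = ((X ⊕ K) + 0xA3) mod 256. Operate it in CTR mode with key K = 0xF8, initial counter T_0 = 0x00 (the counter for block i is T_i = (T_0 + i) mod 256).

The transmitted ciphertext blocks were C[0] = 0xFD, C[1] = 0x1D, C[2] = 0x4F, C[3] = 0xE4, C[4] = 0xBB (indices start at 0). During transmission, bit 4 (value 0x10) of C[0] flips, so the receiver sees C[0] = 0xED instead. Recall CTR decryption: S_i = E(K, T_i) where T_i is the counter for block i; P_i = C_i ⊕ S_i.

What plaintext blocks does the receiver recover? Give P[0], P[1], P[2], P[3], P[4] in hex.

P[0] = 0x76, P[1] = 0x81, P[2] = 0xD2, P[3] = 0x7A, P[4] = 0x24

Only C[0] changed, to 0xED. In CTR, a change in C_i flips the same bit in P_i only; the keystream is unaffected. Decrypting the received ciphertext:
P[0]: T = 0x00, S = E(K, T) = 0x9B; 0xED ⊕ 0x9B = 0x76.
P[1]: T = 0x01, S = E(K, T) = 0x9C; 0x1D ⊕ 0x9C = 0x81.
P[2]: T = 0x02, S = E(K, T) = 0x9D; 0x4F ⊕ 0x9D = 0xD2.
P[3]: T = 0x03, S = E(K, T) = 0x9E; 0xE4 ⊕ 0x9E = 0x7A.
P[4]: T = 0x04, S = E(K, T) = 0x9F; 0xBB ⊕ 0x9F = 0x24.
Blocks that differ from the original plaintext: P[0].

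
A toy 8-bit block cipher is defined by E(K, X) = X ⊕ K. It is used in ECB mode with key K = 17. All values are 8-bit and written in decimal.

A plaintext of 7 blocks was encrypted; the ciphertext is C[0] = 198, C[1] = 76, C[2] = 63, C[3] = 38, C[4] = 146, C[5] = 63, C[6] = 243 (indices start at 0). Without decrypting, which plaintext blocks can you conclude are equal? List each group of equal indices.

ECB encrypts each block independently with the same key, so equal ciphertext blocks imply equal plaintext blocks.
C[2] = C[5] = 63, so P[2] = P[5].

P[2] = P[5]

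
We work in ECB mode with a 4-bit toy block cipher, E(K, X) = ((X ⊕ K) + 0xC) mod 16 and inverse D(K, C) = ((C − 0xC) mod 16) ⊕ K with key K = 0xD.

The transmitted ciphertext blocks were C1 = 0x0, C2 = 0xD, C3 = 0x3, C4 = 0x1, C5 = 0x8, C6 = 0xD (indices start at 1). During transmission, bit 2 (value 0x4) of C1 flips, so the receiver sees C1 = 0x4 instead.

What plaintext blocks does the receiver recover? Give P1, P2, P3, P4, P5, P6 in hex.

ECB decryption: P_i = D(K, C_i).
Only C1 changed, to 0x4. In ECB, a change in C_i affects only P_i. Decrypting the received ciphertext:
P1: D(K, 0x4) = 0x5.
P2: D(K, 0xD) = 0xC.
P3: D(K, 0x3) = 0xA.
P4: D(K, 0x1) = 0x8.
P5: D(K, 0x8) = 0x1.
P6: D(K, 0xD) = 0xC.
Blocks that differ from the original plaintext: P1.

P1 = 0x5, P2 = 0xC, P3 = 0xA, P4 = 0x8, P5 = 0x1, P6 = 0xC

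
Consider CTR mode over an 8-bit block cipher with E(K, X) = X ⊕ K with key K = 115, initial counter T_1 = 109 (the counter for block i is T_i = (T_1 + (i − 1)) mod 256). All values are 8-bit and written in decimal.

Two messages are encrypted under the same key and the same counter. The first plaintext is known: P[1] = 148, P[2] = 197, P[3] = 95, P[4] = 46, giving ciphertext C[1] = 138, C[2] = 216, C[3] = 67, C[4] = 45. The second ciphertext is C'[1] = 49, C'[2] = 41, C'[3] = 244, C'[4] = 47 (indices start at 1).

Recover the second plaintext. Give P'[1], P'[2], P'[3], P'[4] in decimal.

In CTR with a reused counter, both messages share the same keystream S_i, so C_i ⊕ C'_i = P_i ⊕ P'_i and thus P'_i = P_i ⊕ C_i ⊕ C'_i.
P'[1]: 148 ⊕ 138 ⊕ 49 = 47.
P'[2]: 197 ⊕ 216 ⊕ 41 = 52.
P'[3]: 95 ⊕ 67 ⊕ 244 = 232.
P'[4]: 46 ⊕ 45 ⊕ 47 = 44.

P'[1] = 47, P'[2] = 52, P'[3] = 232, P'[4] = 44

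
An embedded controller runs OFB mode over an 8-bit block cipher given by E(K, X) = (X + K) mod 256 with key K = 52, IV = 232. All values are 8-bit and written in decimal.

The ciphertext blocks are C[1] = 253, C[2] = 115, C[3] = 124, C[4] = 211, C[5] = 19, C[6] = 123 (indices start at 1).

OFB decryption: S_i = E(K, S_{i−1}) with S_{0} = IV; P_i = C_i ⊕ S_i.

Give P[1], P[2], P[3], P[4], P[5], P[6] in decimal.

P[1]: S = E(K, 232) = 28; 253 ⊕ 28 = 225.
P[2]: S = E(K, 28) = 80; 115 ⊕ 80 = 35.
P[3]: S = E(K, 80) = 132; 124 ⊕ 132 = 248.
P[4]: S = E(K, 132) = 184; 211 ⊕ 184 = 107.
P[5]: S = E(K, 184) = 236; 19 ⊕ 236 = 255.
P[6]: S = E(K, 236) = 32; 123 ⊕ 32 = 91.

P[1] = 225, P[2] = 35, P[3] = 248, P[4] = 107, P[5] = 255, P[6] = 91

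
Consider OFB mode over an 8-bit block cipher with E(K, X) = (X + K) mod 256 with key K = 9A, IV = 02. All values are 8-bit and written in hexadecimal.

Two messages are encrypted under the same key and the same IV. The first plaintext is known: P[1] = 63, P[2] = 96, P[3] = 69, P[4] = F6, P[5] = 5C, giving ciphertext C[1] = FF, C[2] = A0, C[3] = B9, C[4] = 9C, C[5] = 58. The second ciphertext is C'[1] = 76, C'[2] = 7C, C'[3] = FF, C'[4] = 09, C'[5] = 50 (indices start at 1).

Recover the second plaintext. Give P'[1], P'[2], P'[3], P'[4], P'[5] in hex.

In OFB with a reused IV, both messages share the same keystream S_i, so C_i ⊕ C'_i = P_i ⊕ P'_i and thus P'_i = P_i ⊕ C_i ⊕ C'_i.
P'[1]: 63 ⊕ FF ⊕ 76 = EA.
P'[2]: 96 ⊕ A0 ⊕ 7C = 4A.
P'[3]: 69 ⊕ B9 ⊕ FF = 2F.
P'[4]: F6 ⊕ 9C ⊕ 09 = 63.
P'[5]: 5C ⊕ 58 ⊕ 50 = 54.

P'[1] = EA, P'[2] = 4A, P'[3] = 2F, P'[4] = 63, P'[5] = 54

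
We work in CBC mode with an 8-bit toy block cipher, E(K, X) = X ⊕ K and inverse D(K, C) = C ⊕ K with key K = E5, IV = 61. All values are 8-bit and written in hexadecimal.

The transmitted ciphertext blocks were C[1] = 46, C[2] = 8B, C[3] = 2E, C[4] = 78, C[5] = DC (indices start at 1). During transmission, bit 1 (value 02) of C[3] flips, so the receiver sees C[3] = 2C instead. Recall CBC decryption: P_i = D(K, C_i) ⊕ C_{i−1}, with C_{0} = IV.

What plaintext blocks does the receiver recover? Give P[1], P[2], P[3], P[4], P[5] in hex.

Only C[3] changed, to 2C. In CBC, a change in C_i garbles P_i and flips the same bit in P_{i+1}. Decrypting the received ciphertext:
P[1]: D(K, 46) = A3; A3 ⊕ 61 = C2.
P[2]: D(K, 8B) = 6E; 6E ⊕ 46 = 28.
P[3]: D(K, 2C) = C9; C9 ⊕ 8B = 42.
P[4]: D(K, 78) = 9D; 9D ⊕ 2C = B1.
P[5]: D(K, DC) = 39; 39 ⊕ 78 = 41.
Blocks that differ from the original plaintext: P[3], P[4].

P[1] = C2, P[2] = 28, P[3] = 42, P[4] = B1, P[5] = 41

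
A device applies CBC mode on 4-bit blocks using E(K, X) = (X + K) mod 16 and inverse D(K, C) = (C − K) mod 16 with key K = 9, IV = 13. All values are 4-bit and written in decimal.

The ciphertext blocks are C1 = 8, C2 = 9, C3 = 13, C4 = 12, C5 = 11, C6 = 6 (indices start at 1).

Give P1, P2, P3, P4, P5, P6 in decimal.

P1 = 2, P2 = 8, P3 = 13, P4 = 14, P5 = 14, P6 = 6

CBC decryption: P_i = D(K, C_i) ⊕ C_{i−1}, with C_{0} = IV.
P1: D(K, 8) = 15; 15 ⊕ 13 = 2.
P2: D(K, 9) = 0; 0 ⊕ 8 = 8.
P3: D(K, 13) = 4; 4 ⊕ 9 = 13.
P4: D(K, 12) = 3; 3 ⊕ 13 = 14.
P5: D(K, 11) = 2; 2 ⊕ 12 = 14.
P6: D(K, 6) = 13; 13 ⊕ 11 = 6.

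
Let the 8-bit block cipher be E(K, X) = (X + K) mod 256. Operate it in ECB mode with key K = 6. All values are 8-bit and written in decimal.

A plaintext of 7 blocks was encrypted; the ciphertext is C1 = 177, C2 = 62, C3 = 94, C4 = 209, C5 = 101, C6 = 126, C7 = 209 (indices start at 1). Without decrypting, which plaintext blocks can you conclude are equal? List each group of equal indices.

ECB encrypts each block independently with the same key, so equal ciphertext blocks imply equal plaintext blocks.
C4 = C7 = 209, so P4 = P7.

P4 = P7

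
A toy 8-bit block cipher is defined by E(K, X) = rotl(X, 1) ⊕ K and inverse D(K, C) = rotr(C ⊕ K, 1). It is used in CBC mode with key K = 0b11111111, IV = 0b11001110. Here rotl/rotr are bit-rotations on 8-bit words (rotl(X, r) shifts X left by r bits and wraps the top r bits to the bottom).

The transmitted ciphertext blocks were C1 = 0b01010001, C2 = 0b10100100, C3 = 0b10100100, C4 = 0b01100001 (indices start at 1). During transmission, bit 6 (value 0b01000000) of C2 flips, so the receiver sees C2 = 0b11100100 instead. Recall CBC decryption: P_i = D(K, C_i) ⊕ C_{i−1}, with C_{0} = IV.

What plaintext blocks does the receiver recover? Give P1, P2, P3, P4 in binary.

P1 = 0b10011001, P2 = 0b11011100, P3 = 0b01001001, P4 = 0b11101011

Only C2 changed, to 0b11100100. In CBC, a change in C_i garbles P_i and flips the same bit in P_{i+1}. Decrypting the received ciphertext:
P1: D(K, 0b01010001) = 0b01010111; 0b01010111 ⊕ 0b11001110 = 0b10011001.
P2: D(K, 0b11100100) = 0b10001101; 0b10001101 ⊕ 0b01010001 = 0b11011100.
P3: D(K, 0b10100100) = 0b10101101; 0b10101101 ⊕ 0b11100100 = 0b01001001.
P4: D(K, 0b01100001) = 0b01001111; 0b01001111 ⊕ 0b10100100 = 0b11101011.
Blocks that differ from the original plaintext: P2, P3.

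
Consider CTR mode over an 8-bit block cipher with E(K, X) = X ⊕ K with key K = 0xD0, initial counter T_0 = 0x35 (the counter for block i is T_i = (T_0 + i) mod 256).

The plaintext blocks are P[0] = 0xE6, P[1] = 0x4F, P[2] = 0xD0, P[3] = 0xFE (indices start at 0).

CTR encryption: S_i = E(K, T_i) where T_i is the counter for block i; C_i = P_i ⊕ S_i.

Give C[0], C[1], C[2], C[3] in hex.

C[0]: T = 0x35, S = E(K, T) = 0xE5; 0xE6 ⊕ 0xE5 = 0x03.
C[1]: T = 0x36, S = E(K, T) = 0xE6; 0x4F ⊕ 0xE6 = 0xA9.
C[2]: T = 0x37, S = E(K, T) = 0xE7; 0xD0 ⊕ 0xE7 = 0x37.
C[3]: T = 0x38, S = E(K, T) = 0xE8; 0xFE ⊕ 0xE8 = 0x16.

C[0] = 0x03, C[1] = 0xA9, C[2] = 0x37, C[3] = 0x16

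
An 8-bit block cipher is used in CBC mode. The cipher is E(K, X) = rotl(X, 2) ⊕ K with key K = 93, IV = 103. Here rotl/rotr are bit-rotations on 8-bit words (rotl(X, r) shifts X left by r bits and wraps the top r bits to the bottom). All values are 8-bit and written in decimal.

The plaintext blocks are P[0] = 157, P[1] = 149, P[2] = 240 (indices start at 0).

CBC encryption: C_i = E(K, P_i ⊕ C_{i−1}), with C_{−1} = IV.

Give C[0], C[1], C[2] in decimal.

C[0] = 182, C[1] = 209, C[2] = 217

C[0]: P[0] ⊕ 103 = 250; E(K, 250) = 182.
C[1]: P[1] ⊕ 182 = 35; E(K, 35) = 209.
C[2]: P[2] ⊕ 209 = 33; E(K, 33) = 217.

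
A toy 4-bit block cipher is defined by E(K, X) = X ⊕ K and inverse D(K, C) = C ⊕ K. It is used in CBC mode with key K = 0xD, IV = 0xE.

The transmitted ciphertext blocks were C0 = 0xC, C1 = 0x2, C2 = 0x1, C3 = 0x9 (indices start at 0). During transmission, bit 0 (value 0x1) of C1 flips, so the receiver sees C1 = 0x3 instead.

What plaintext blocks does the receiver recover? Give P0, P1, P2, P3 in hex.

CBC decryption: P_i = D(K, C_i) ⊕ C_{i−1}, with C_{−1} = IV.
Only C1 changed, to 0x3. In CBC, a change in C_i garbles P_i and flips the same bit in P_{i+1}. Decrypting the received ciphertext:
P0: D(K, 0xC) = 0x1; 0x1 ⊕ 0xE = 0xF.
P1: D(K, 0x3) = 0xE; 0xE ⊕ 0xC = 0x2.
P2: D(K, 0x1) = 0xC; 0xC ⊕ 0x3 = 0xF.
P3: D(K, 0x9) = 0x4; 0x4 ⊕ 0x1 = 0x5.
Blocks that differ from the original plaintext: P1, P2.

P0 = 0xF, P1 = 0x2, P2 = 0xF, P3 = 0x5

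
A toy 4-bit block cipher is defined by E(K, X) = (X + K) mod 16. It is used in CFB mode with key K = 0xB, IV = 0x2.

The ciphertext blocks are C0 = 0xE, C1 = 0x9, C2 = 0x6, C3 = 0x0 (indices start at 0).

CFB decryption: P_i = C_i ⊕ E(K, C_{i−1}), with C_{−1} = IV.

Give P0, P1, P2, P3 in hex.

P0: E(K, 0x2) = 0xD; 0xE ⊕ 0xD = 0x3.
P1: E(K, 0xE) = 0x9; 0x9 ⊕ 0x9 = 0x0.
P2: E(K, 0x9) = 0x4; 0x6 ⊕ 0x4 = 0x2.
P3: E(K, 0x6) = 0x1; 0x0 ⊕ 0x1 = 0x1.

P0 = 0x3, P1 = 0x0, P2 = 0x2, P3 = 0x1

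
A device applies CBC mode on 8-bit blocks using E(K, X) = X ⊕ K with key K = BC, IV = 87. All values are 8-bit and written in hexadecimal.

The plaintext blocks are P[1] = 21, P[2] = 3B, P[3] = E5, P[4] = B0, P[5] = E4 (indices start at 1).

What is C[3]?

C[3] = C4

CBC encryption: C_i = E(K, P_i ⊕ C_{i−1}), with C_{0} = IV.
C[1]: P[1] ⊕ 87 = A6; E(K, A6) = 1A.
C[2]: P[2] ⊕ 1A = 21; E(K, 21) = 9D.
C[3]: P[3] ⊕ 9D = 78; E(K, 78) = C4.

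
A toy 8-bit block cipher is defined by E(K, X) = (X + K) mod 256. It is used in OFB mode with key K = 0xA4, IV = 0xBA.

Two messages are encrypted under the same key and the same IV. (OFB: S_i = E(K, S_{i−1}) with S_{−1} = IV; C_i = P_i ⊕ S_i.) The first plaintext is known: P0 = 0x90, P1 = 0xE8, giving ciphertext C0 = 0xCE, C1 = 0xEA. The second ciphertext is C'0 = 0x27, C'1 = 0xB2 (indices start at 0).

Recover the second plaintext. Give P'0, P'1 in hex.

In OFB with a reused IV, both messages share the same keystream S_i, so C_i ⊕ C'_i = P_i ⊕ P'_i and thus P'_i = P_i ⊕ C_i ⊕ C'_i.
P'0: 0x90 ⊕ 0xCE ⊕ 0x27 = 0x79.
P'1: 0xE8 ⊕ 0xEA ⊕ 0xB2 = 0xB0.

P'0 = 0x79, P'1 = 0xB0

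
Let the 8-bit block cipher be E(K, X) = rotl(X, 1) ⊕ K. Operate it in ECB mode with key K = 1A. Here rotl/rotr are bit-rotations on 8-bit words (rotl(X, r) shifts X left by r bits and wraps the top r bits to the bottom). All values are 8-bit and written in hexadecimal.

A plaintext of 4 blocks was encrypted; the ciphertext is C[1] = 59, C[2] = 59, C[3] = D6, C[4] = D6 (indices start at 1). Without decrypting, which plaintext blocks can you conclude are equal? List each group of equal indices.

ECB encrypts each block independently with the same key, so equal ciphertext blocks imply equal plaintext blocks.
C[1] = C[2] = 59, so P[1] = P[2].
C[3] = C[4] = D6, so P[3] = P[4].

P[1] = P[2]; P[3] = P[4]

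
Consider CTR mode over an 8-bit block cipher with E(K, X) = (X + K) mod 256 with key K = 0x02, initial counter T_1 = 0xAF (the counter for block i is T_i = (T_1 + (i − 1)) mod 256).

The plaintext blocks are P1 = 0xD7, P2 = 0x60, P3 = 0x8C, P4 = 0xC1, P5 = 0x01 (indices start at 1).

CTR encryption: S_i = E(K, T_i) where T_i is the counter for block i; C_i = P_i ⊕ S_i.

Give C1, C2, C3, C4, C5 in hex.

C1: T = 0xAF, S = E(K, T) = 0xB1; 0xD7 ⊕ 0xB1 = 0x66.
C2: T = 0xB0, S = E(K, T) = 0xB2; 0x60 ⊕ 0xB2 = 0xD2.
C3: T = 0xB1, S = E(K, T) = 0xB3; 0x8C ⊕ 0xB3 = 0x3F.
C4: T = 0xB2, S = E(K, T) = 0xB4; 0xC1 ⊕ 0xB4 = 0x75.
C5: T = 0xB3, S = E(K, T) = 0xB5; 0x01 ⊕ 0xB5 = 0xB4.

C1 = 0x66, C2 = 0xD2, C3 = 0x3F, C4 = 0x75, C5 = 0xB4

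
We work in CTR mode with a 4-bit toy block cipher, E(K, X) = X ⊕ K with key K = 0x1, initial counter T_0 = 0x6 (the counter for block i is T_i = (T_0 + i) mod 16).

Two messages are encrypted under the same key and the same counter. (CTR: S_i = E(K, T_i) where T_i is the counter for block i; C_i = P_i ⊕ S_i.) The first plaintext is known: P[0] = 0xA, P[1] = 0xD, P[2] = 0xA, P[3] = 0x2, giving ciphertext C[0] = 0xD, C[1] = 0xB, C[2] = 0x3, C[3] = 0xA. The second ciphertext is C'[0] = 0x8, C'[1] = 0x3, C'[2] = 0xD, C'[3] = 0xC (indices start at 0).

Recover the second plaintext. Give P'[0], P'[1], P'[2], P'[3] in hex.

P'[0] = 0xF, P'[1] = 0x5, P'[2] = 0x4, P'[3] = 0x4

In CTR with a reused counter, both messages share the same keystream S_i, so C_i ⊕ C'_i = P_i ⊕ P'_i and thus P'_i = P_i ⊕ C_i ⊕ C'_i.
P'[0]: 0xA ⊕ 0xD ⊕ 0x8 = 0xF.
P'[1]: 0xD ⊕ 0xB ⊕ 0x3 = 0x5.
P'[2]: 0xA ⊕ 0x3 ⊕ 0xD = 0x4.
P'[3]: 0x2 ⊕ 0xA ⊕ 0xC = 0x4.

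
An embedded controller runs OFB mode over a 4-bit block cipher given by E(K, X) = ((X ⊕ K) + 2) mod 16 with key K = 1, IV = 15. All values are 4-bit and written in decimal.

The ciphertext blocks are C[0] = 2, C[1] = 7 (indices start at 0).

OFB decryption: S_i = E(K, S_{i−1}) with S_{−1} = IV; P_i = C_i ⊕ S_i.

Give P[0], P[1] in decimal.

P[0] = 2, P[1] = 4

P[0]: S = E(K, 15) = 0; 2 ⊕ 0 = 2.
P[1]: S = E(K, 0) = 3; 7 ⊕ 3 = 4.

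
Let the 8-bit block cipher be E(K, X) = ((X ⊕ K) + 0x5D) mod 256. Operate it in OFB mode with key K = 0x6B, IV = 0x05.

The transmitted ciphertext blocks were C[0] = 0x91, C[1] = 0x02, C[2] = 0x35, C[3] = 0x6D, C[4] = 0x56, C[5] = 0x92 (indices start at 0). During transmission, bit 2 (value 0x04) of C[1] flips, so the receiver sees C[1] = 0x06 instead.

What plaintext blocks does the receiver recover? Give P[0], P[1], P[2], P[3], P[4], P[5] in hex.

OFB decryption: S_i = E(K, S_{i−1}) with S_{−1} = IV; P_i = C_i ⊕ S_i.
Only C[1] changed, to 0x06. In OFB, a change in C_i flips the same bit in P_i only; the keystream is unaffected. Decrypting the received ciphertext:
P[0]: S = E(K, 0x05) = 0xCB; 0x91 ⊕ 0xCB = 0x5A.
P[1]: S = E(K, 0xCB) = 0xFD; 0x06 ⊕ 0xFD = 0xFB.
P[2]: S = E(K, 0xFD) = 0xF3; 0x35 ⊕ 0xF3 = 0xC6.
P[3]: S = E(K, 0xF3) = 0xF5; 0x6D ⊕ 0xF5 = 0x98.
P[4]: S = E(K, 0xF5) = 0xFB; 0x56 ⊕ 0xFB = 0xAD.
P[5]: S = E(K, 0xFB) = 0xED; 0x92 ⊕ 0xED = 0x7F.
Blocks that differ from the original plaintext: P[1].

P[0] = 0x5A, P[1] = 0xFB, P[2] = 0xC6, P[3] = 0x98, P[4] = 0xAD, P[5] = 0x7F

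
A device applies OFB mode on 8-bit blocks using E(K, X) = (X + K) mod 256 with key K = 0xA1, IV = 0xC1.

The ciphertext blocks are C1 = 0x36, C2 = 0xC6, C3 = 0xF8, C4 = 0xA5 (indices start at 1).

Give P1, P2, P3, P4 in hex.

OFB decryption: S_i = E(K, S_{i−1}) with S_{0} = IV; P_i = C_i ⊕ S_i.
P1: S = E(K, 0xC1) = 0x62; 0x36 ⊕ 0x62 = 0x54.
P2: S = E(K, 0x62) = 0x03; 0xC6 ⊕ 0x03 = 0xC5.
P3: S = E(K, 0x03) = 0xA4; 0xF8 ⊕ 0xA4 = 0x5C.
P4: S = E(K, 0xA4) = 0x45; 0xA5 ⊕ 0x45 = 0xE0.

P1 = 0x54, P2 = 0xC5, P3 = 0x5C, P4 = 0xE0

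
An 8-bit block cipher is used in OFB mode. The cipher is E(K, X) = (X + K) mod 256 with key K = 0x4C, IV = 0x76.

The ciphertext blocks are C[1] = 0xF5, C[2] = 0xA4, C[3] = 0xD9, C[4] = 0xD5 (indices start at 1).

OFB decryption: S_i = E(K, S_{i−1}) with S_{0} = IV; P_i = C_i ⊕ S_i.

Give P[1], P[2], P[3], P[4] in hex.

P[1]: S = E(K, 0x76) = 0xC2; 0xF5 ⊕ 0xC2 = 0x37.
P[2]: S = E(K, 0xC2) = 0x0E; 0xA4 ⊕ 0x0E = 0xAA.
P[3]: S = E(K, 0x0E) = 0x5A; 0xD9 ⊕ 0x5A = 0x83.
P[4]: S = E(K, 0x5A) = 0xA6; 0xD5 ⊕ 0xA6 = 0x73.

P[1] = 0x37, P[2] = 0xAA, P[3] = 0x83, P[4] = 0x73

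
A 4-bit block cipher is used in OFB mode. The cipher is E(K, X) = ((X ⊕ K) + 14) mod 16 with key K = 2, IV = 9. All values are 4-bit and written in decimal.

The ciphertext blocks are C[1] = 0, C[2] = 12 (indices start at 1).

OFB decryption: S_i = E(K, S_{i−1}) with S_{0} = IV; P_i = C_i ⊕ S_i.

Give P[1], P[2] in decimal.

P[1]: S = E(K, 9) = 9; 0 ⊕ 9 = 9.
P[2]: S = E(K, 9) = 9; 12 ⊕ 9 = 5.

P[1] = 9, P[2] = 5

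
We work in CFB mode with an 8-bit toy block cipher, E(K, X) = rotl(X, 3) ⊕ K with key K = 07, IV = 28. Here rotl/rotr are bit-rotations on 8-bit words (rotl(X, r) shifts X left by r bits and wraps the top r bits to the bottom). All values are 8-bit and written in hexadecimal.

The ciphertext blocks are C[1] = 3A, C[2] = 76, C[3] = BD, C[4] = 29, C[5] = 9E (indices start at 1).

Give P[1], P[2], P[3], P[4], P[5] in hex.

CFB decryption: P_i = C_i ⊕ E(K, C_{i−1}), with C_{0} = IV.
P[1]: E(K, 28) = 46; 3A ⊕ 46 = 7C.
P[2]: E(K, 3A) = D6; 76 ⊕ D6 = A0.
P[3]: E(K, 76) = B4; BD ⊕ B4 = 09.
P[4]: E(K, BD) = EA; 29 ⊕ EA = C3.
P[5]: E(K, 29) = 4E; 9E ⊕ 4E = D0.

P[1] = 7C, P[2] = A0, P[3] = 09, P[4] = C3, P[5] = D0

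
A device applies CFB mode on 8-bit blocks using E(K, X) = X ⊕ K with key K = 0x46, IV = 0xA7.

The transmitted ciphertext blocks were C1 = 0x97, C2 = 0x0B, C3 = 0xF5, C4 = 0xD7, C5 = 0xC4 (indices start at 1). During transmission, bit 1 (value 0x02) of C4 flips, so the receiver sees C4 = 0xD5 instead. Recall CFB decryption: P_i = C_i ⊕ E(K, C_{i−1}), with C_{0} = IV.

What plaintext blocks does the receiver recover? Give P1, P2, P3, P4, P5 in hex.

Only C4 changed, to 0xD5. In CFB, a change in C_i flips the same bit in P_i and garbles P_{i+1}. Decrypting the received ciphertext:
P1: E(K, 0xA7) = 0xE1; 0x97 ⊕ 0xE1 = 0x76.
P2: E(K, 0x97) = 0xD1; 0x0B ⊕ 0xD1 = 0xDA.
P3: E(K, 0x0B) = 0x4D; 0xF5 ⊕ 0x4D = 0xB8.
P4: E(K, 0xF5) = 0xB3; 0xD5 ⊕ 0xB3 = 0x66.
P5: E(K, 0xD5) = 0x93; 0xC4 ⊕ 0x93 = 0x57.
Blocks that differ from the original plaintext: P4, P5.

P1 = 0x76, P2 = 0xDA, P3 = 0xB8, P4 = 0x66, P5 = 0x57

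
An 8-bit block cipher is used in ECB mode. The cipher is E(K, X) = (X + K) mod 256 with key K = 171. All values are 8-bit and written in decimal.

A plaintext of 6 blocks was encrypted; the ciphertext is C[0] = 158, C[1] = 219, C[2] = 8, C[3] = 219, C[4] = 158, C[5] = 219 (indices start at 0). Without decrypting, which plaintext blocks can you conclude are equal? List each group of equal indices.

ECB encrypts each block independently with the same key, so equal ciphertext blocks imply equal plaintext blocks.
C[0] = C[4] = 158, so P[0] = P[4].
C[1] = C[3] = C[5] = 219, so P[1] = P[3] = P[5].

P[0] = P[4]; P[1] = P[3] = P[5]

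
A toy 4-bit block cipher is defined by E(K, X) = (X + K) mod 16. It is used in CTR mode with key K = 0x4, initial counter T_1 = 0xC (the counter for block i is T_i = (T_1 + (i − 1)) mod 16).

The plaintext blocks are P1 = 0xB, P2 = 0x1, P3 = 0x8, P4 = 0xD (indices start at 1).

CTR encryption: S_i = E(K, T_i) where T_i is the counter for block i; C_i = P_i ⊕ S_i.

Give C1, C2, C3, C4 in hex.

C1: T = 0xC, S = E(K, T) = 0x0; 0xB ⊕ 0x0 = 0xB.
C2: T = 0xD, S = E(K, T) = 0x1; 0x1 ⊕ 0x1 = 0x0.
C3: T = 0xE, S = E(K, T) = 0x2; 0x8 ⊕ 0x2 = 0xA.
C4: T = 0xF, S = E(K, T) = 0x3; 0xD ⊕ 0x3 = 0xE.

C1 = 0xB, C2 = 0x0, C3 = 0xA, C4 = 0xE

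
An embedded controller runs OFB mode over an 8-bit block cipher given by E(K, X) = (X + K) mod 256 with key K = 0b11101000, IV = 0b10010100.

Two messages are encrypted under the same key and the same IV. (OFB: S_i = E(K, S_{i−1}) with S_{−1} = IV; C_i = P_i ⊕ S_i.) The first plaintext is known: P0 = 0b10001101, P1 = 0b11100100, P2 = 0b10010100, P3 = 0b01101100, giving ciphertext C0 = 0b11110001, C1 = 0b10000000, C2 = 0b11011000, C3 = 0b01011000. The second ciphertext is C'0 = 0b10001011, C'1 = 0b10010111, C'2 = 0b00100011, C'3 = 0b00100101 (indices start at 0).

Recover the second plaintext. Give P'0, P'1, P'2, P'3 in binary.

In OFB with a reused IV, both messages share the same keystream S_i, so C_i ⊕ C'_i = P_i ⊕ P'_i and thus P'_i = P_i ⊕ C_i ⊕ C'_i.
P'0: 0b10001101 ⊕ 0b11110001 ⊕ 0b10001011 = 0b11110111.
P'1: 0b11100100 ⊕ 0b10000000 ⊕ 0b10010111 = 0b11110011.
P'2: 0b10010100 ⊕ 0b11011000 ⊕ 0b00100011 = 0b01101111.
P'3: 0b01101100 ⊕ 0b01011000 ⊕ 0b00100101 = 0b00010001.

P'0 = 0b11110111, P'1 = 0b11110011, P'2 = 0b01101111, P'3 = 0b00010001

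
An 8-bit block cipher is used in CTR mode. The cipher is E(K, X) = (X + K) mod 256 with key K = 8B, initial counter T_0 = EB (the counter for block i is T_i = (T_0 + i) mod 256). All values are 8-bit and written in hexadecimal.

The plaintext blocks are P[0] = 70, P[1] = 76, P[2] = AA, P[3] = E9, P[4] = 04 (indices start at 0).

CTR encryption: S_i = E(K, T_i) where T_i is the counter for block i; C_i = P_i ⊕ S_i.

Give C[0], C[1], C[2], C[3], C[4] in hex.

C[0]: T = EB, S = E(K, T) = 76; 70 ⊕ 76 = 06.
C[1]: T = EC, S = E(K, T) = 77; 76 ⊕ 77 = 01.
C[2]: T = ED, S = E(K, T) = 78; AA ⊕ 78 = D2.
C[3]: T = EE, S = E(K, T) = 79; E9 ⊕ 79 = 90.
C[4]: T = EF, S = E(K, T) = 7A; 04 ⊕ 7A = 7E.

C[0] = 06, C[1] = 01, C[2] = D2, C[3] = 90, C[4] = 7E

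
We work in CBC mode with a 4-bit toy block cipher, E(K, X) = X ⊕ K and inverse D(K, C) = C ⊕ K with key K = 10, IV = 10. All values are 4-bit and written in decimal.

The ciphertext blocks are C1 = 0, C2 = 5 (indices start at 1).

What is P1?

P1 = 0

CBC decryption: P_i = D(K, C_i) ⊕ C_{i−1}, with C_{0} = IV.
P1: D(K, 0) = 10; 10 ⊕ 10 = 0.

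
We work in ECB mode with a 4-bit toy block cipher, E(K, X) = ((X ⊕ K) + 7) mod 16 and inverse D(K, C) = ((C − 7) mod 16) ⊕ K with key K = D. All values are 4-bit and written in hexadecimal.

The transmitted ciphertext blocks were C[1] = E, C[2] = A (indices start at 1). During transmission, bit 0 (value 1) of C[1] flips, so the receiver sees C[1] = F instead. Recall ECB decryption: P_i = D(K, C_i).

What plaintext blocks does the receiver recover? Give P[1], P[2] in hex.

Only C[1] changed, to F. In ECB, a change in C_i affects only P_i. Decrypting the received ciphertext:
P[1]: D(K, F) = 5.
P[2]: D(K, A) = E.
Blocks that differ from the original plaintext: P[1].

P[1] = 5, P[2] = E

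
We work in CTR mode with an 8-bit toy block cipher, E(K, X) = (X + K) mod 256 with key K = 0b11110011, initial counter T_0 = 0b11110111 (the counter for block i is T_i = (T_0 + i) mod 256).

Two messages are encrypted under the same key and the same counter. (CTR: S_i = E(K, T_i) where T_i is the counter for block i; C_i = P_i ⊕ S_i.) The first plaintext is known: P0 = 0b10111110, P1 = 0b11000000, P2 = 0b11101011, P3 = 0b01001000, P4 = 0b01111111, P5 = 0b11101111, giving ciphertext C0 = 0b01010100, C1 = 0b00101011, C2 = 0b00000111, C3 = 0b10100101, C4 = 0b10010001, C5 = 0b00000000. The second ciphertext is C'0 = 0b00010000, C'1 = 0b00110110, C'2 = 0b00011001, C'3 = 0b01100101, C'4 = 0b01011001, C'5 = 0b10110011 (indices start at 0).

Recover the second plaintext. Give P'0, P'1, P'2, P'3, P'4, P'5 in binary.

P'0 = 0b11111010, P'1 = 0b11011101, P'2 = 0b11110101, P'3 = 0b10001000, P'4 = 0b10110111, P'5 = 0b01011100

In CTR with a reused counter, both messages share the same keystream S_i, so C_i ⊕ C'_i = P_i ⊕ P'_i and thus P'_i = P_i ⊕ C_i ⊕ C'_i.
P'0: 0b10111110 ⊕ 0b01010100 ⊕ 0b00010000 = 0b11111010.
P'1: 0b11000000 ⊕ 0b00101011 ⊕ 0b00110110 = 0b11011101.
P'2: 0b11101011 ⊕ 0b00000111 ⊕ 0b00011001 = 0b11110101.
P'3: 0b01001000 ⊕ 0b10100101 ⊕ 0b01100101 = 0b10001000.
P'4: 0b01111111 ⊕ 0b10010001 ⊕ 0b01011001 = 0b10110111.
P'5: 0b11101111 ⊕ 0b00000000 ⊕ 0b10110011 = 0b01011100.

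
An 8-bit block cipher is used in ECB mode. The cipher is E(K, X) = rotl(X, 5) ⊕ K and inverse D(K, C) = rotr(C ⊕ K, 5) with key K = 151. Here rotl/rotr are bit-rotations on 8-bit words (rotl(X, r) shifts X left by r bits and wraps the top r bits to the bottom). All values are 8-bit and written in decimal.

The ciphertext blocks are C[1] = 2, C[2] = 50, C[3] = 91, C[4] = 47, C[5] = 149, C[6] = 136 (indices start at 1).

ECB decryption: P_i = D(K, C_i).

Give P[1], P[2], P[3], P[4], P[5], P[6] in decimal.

P[1]: D(K, 2) = 172.
P[2]: D(K, 50) = 45.
P[3]: D(K, 91) = 102.
P[4]: D(K, 47) = 197.
P[5]: D(K, 149) = 16.
P[6]: D(K, 136) = 248.

P[1] = 172, P[2] = 45, P[3] = 102, P[4] = 197, P[5] = 16, P[6] = 248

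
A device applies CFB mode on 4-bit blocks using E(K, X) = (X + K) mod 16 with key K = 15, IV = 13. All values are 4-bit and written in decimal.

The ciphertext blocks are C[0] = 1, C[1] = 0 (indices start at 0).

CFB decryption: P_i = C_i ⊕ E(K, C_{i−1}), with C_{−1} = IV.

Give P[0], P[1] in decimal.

P[0] = 13, P[1] = 0

P[0]: E(K, 13) = 12; 1 ⊕ 12 = 13.
P[1]: E(K, 1) = 0; 0 ⊕ 0 = 0.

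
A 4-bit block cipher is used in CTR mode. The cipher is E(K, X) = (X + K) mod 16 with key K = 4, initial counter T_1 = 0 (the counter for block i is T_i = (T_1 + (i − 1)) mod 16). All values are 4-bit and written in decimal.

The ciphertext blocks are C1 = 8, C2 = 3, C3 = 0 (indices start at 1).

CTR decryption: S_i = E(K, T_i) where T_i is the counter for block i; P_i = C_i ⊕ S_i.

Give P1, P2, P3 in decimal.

P1 = 12, P2 = 6, P3 = 6

P1: T = 0, S = E(K, T) = 4; 8 ⊕ 4 = 12.
P2: T = 1, S = E(K, T) = 5; 3 ⊕ 5 = 6.
P3: T = 2, S = E(K, T) = 6; 0 ⊕ 6 = 6.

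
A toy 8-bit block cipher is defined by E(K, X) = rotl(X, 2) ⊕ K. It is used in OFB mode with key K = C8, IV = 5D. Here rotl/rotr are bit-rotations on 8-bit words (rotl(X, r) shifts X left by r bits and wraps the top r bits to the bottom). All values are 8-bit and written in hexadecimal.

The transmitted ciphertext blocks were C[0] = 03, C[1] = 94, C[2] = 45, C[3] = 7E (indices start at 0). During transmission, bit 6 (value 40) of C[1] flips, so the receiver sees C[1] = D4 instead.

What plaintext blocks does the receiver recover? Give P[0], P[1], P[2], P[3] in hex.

OFB decryption: S_i = E(K, S_{i−1}) with S_{−1} = IV; P_i = C_i ⊕ S_i.
Only C[1] changed, to D4. In OFB, a change in C_i flips the same bit in P_i only; the keystream is unaffected. Decrypting the received ciphertext:
P[0]: S = E(K, 5D) = BD; 03 ⊕ BD = BE.
P[1]: S = E(K, BD) = 3E; D4 ⊕ 3E = EA.
P[2]: S = E(K, 3E) = 30; 45 ⊕ 30 = 75.
P[3]: S = E(K, 30) = 08; 7E ⊕ 08 = 76.
Blocks that differ from the original plaintext: P[1].

P[0] = BE, P[1] = EA, P[2] = 75, P[3] = 76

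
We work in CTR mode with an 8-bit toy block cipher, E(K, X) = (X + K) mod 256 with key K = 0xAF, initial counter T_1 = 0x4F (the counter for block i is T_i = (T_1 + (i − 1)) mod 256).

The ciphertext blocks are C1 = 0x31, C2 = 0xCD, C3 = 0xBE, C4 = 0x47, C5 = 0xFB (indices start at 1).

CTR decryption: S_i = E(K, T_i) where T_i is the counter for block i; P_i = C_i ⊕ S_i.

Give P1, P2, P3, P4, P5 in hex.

P1 = 0xCF, P2 = 0x32, P3 = 0xBE, P4 = 0x46, P5 = 0xF9

P1: T = 0x4F, S = E(K, T) = 0xFE; 0x31 ⊕ 0xFE = 0xCF.
P2: T = 0x50, S = E(K, T) = 0xFF; 0xCD ⊕ 0xFF = 0x32.
P3: T = 0x51, S = E(K, T) = 0x00; 0xBE ⊕ 0x00 = 0xBE.
P4: T = 0x52, S = E(K, T) = 0x01; 0x47 ⊕ 0x01 = 0x46.
P5: T = 0x53, S = E(K, T) = 0x02; 0xFB ⊕ 0x02 = 0xF9.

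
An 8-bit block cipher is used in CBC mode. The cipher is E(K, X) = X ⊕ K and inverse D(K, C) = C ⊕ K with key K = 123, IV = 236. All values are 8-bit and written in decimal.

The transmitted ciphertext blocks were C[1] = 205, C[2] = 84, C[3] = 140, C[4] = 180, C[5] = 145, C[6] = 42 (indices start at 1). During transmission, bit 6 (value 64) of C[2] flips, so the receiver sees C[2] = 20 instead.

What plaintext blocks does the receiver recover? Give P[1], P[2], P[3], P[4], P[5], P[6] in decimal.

P[1] = 90, P[2] = 162, P[3] = 227, P[4] = 67, P[5] = 94, P[6] = 192

CBC decryption: P_i = D(K, C_i) ⊕ C_{i−1}, with C_{0} = IV.
Only C[2] changed, to 20. In CBC, a change in C_i garbles P_i and flips the same bit in P_{i+1}. Decrypting the received ciphertext:
P[1]: D(K, 205) = 182; 182 ⊕ 236 = 90.
P[2]: D(K, 20) = 111; 111 ⊕ 205 = 162.
P[3]: D(K, 140) = 247; 247 ⊕ 20 = 227.
P[4]: D(K, 180) = 207; 207 ⊕ 140 = 67.
P[5]: D(K, 145) = 234; 234 ⊕ 180 = 94.
P[6]: D(K, 42) = 81; 81 ⊕ 145 = 192.
Blocks that differ from the original plaintext: P[2], P[3].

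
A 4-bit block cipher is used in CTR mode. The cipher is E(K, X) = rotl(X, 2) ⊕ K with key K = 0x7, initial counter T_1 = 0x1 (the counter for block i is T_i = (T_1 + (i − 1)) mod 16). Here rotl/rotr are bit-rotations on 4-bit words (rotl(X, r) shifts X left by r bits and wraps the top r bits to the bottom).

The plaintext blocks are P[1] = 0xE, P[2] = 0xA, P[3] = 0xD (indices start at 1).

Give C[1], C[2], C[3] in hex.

C[1] = 0xD, C[2] = 0x5, C[3] = 0x6

CTR encryption: S_i = E(K, T_i) where T_i is the counter for block i; C_i = P_i ⊕ S_i.
C[1]: T = 0x1, S = E(K, T) = 0x3; 0xE ⊕ 0x3 = 0xD.
C[2]: T = 0x2, S = E(K, T) = 0xF; 0xA ⊕ 0xF = 0x5.
C[3]: T = 0x3, S = E(K, T) = 0xB; 0xD ⊕ 0xB = 0x6.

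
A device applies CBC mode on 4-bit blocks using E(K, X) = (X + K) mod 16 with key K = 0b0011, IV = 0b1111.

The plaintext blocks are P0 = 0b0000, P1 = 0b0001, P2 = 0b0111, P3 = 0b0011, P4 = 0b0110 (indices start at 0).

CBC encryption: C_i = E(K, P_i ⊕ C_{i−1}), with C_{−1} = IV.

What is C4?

C4 = 0b1111

C0: P0 ⊕ 0b1111 = 0b1111; E(K, 0b1111) = 0b0010.
C1: P1 ⊕ 0b0010 = 0b0011; E(K, 0b0011) = 0b0110.
C2: P2 ⊕ 0b0110 = 0b0001; E(K, 0b0001) = 0b0100.
C3: P3 ⊕ 0b0100 = 0b0111; E(K, 0b0111) = 0b1010.
C4: P4 ⊕ 0b1010 = 0b1100; E(K, 0b1100) = 0b1111.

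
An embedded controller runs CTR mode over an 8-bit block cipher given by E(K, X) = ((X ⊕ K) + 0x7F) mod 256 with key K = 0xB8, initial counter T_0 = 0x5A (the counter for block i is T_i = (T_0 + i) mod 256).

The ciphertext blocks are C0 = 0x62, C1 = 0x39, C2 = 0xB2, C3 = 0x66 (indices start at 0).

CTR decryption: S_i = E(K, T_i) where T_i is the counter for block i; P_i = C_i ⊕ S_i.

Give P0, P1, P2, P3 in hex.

P0 = 0x03, P1 = 0x5B, P2 = 0xD1, P3 = 0x02

P0: T = 0x5A, S = E(K, T) = 0x61; 0x62 ⊕ 0x61 = 0x03.
P1: T = 0x5B, S = E(K, T) = 0x62; 0x39 ⊕ 0x62 = 0x5B.
P2: T = 0x5C, S = E(K, T) = 0x63; 0xB2 ⊕ 0x63 = 0xD1.
P3: T = 0x5D, S = E(K, T) = 0x64; 0x66 ⊕ 0x64 = 0x02.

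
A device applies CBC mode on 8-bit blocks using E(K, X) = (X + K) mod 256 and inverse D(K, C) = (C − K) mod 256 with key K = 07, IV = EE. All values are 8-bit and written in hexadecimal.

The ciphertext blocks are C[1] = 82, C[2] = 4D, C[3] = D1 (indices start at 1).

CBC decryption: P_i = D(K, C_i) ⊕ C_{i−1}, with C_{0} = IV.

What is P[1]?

P[1] = 95

P[1]: D(K, 82) = 7B; 7B ⊕ EE = 95.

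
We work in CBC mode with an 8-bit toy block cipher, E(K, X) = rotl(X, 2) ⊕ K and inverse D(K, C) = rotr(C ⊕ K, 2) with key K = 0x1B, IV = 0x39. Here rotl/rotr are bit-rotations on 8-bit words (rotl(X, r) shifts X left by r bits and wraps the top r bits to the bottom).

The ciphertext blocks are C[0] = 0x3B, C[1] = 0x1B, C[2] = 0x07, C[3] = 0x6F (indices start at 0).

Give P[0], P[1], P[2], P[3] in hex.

P[0] = 0x31, P[1] = 0x3B, P[2] = 0x1C, P[3] = 0x1A

CBC decryption: P_i = D(K, C_i) ⊕ C_{i−1}, with C_{−1} = IV.
P[0]: D(K, 0x3B) = 0x08; 0x08 ⊕ 0x39 = 0x31.
P[1]: D(K, 0x1B) = 0x00; 0x00 ⊕ 0x3B = 0x3B.
P[2]: D(K, 0x07) = 0x07; 0x07 ⊕ 0x1B = 0x1C.
P[3]: D(K, 0x6F) = 0x1D; 0x1D ⊕ 0x07 = 0x1A.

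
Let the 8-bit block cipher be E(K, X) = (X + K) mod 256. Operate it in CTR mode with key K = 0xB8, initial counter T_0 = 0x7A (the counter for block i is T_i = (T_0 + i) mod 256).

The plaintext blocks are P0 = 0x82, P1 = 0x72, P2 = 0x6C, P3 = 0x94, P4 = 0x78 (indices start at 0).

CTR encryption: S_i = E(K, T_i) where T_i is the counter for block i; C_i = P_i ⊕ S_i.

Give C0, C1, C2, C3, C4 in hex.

C0 = 0xB0, C1 = 0x41, C2 = 0x58, C3 = 0xA1, C4 = 0x4E

C0: T = 0x7A, S = E(K, T) = 0x32; 0x82 ⊕ 0x32 = 0xB0.
C1: T = 0x7B, S = E(K, T) = 0x33; 0x72 ⊕ 0x33 = 0x41.
C2: T = 0x7C, S = E(K, T) = 0x34; 0x6C ⊕ 0x34 = 0x58.
C3: T = 0x7D, S = E(K, T) = 0x35; 0x94 ⊕ 0x35 = 0xA1.
C4: T = 0x7E, S = E(K, T) = 0x36; 0x78 ⊕ 0x36 = 0x4E.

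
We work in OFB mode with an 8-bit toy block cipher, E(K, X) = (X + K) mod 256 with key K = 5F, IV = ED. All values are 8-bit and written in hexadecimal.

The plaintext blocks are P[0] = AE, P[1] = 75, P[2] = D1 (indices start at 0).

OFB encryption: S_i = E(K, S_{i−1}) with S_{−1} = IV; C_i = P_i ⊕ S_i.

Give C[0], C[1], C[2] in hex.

C[0] = E2, C[1] = DE, C[2] = DB

C[0]: S = E(K, ED) = 4C; AE ⊕ 4C = E2.
C[1]: S = E(K, 4C) = AB; 75 ⊕ AB = DE.
C[2]: S = E(K, AB) = 0A; D1 ⊕ 0A = DB.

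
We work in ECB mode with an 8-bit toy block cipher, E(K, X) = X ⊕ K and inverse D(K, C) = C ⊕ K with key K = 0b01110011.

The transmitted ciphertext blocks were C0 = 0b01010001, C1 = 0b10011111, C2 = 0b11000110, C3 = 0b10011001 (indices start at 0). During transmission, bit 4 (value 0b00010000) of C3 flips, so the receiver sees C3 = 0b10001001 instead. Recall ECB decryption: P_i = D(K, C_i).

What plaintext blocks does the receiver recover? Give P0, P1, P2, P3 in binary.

Only C3 changed, to 0b10001001. In ECB, a change in C_i affects only P_i. Decrypting the received ciphertext:
P0: D(K, 0b01010001) = 0b00100010.
P1: D(K, 0b10011111) = 0b11101100.
P2: D(K, 0b11000110) = 0b10110101.
P3: D(K, 0b10001001) = 0b11111010.
Blocks that differ from the original plaintext: P3.

P0 = 0b00100010, P1 = 0b11101100, P2 = 0b10110101, P3 = 0b11111010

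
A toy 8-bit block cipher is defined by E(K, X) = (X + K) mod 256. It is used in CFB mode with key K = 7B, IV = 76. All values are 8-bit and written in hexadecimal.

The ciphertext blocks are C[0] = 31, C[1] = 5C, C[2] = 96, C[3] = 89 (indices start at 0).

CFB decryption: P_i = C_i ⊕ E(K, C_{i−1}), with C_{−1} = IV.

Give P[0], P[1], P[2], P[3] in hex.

P[0]: E(K, 76) = F1; 31 ⊕ F1 = C0.
P[1]: E(K, 31) = AC; 5C ⊕ AC = F0.
P[2]: E(K, 5C) = D7; 96 ⊕ D7 = 41.
P[3]: E(K, 96) = 11; 89 ⊕ 11 = 98.

P[0] = C0, P[1] = F0, P[2] = 41, P[3] = 98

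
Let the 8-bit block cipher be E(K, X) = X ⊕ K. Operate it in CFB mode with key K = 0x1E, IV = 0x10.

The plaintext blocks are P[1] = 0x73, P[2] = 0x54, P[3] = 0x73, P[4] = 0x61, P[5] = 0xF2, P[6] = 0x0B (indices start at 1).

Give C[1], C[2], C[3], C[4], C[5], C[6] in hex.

C[1] = 0x7D, C[2] = 0x37, C[3] = 0x5A, C[4] = 0x25, C[5] = 0xC9, C[6] = 0xDC

CFB encryption: C_i = P_i ⊕ E(K, C_{i−1}), with C_{0} = IV.
C[1]: E(K, 0x10) = 0x0E; 0x73 ⊕ 0x0E = 0x7D.
C[2]: E(K, 0x7D) = 0x63; 0x54 ⊕ 0x63 = 0x37.
C[3]: E(K, 0x37) = 0x29; 0x73 ⊕ 0x29 = 0x5A.
C[4]: E(K, 0x5A) = 0x44; 0x61 ⊕ 0x44 = 0x25.
C[5]: E(K, 0x25) = 0x3B; 0xF2 ⊕ 0x3B = 0xC9.
C[6]: E(K, 0xC9) = 0xD7; 0x0B ⊕ 0xD7 = 0xDC.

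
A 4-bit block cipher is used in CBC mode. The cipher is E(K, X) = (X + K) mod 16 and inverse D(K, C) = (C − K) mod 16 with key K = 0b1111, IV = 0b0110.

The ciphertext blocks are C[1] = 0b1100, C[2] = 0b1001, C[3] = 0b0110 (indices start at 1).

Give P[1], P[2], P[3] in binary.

P[1] = 0b1011, P[2] = 0b0110, P[3] = 0b1110

CBC decryption: P_i = D(K, C_i) ⊕ C_{i−1}, with C_{0} = IV.
P[1]: D(K, 0b1100) = 0b1101; 0b1101 ⊕ 0b0110 = 0b1011.
P[2]: D(K, 0b1001) = 0b1010; 0b1010 ⊕ 0b1100 = 0b0110.
P[3]: D(K, 0b0110) = 0b0111; 0b0111 ⊕ 0b1001 = 0b1110.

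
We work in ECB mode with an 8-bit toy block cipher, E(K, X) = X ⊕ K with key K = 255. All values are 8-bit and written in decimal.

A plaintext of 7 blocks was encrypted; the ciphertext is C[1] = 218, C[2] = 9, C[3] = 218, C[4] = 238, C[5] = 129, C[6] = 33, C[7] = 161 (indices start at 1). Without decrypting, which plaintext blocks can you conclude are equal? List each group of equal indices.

ECB encrypts each block independently with the same key, so equal ciphertext blocks imply equal plaintext blocks.
C[1] = C[3] = 218, so P[1] = P[3].

P[1] = P[3]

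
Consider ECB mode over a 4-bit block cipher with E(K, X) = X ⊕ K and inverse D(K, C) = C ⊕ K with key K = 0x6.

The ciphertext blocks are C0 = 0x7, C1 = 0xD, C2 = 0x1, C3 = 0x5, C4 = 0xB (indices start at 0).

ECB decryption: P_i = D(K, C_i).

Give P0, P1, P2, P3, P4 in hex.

P0 = 0x1, P1 = 0xB, P2 = 0x7, P3 = 0x3, P4 = 0xD

P0: D(K, 0x7) = 0x1.
P1: D(K, 0xD) = 0xB.
P2: D(K, 0x1) = 0x7.
P3: D(K, 0x5) = 0x3.
P4: D(K, 0xB) = 0xD.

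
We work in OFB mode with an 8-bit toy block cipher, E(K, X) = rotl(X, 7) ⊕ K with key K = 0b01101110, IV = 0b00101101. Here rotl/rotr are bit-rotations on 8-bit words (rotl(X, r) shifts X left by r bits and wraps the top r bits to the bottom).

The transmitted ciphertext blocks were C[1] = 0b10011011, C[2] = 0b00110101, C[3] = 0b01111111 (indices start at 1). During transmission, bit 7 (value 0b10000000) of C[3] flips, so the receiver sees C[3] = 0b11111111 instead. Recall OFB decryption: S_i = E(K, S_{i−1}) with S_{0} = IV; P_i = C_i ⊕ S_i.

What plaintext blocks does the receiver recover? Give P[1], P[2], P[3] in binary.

Only C[3] changed, to 0b11111111. In OFB, a change in C_i flips the same bit in P_i only; the keystream is unaffected. Decrypting the received ciphertext:
P[1]: S = E(K, 0b00101101) = 0b11111000; 0b10011011 ⊕ 0b11111000 = 0b01100011.
P[2]: S = E(K, 0b11111000) = 0b00010010; 0b00110101 ⊕ 0b00010010 = 0b00100111.
P[3]: S = E(K, 0b00010010) = 0b01100111; 0b11111111 ⊕ 0b01100111 = 0b10011000.
Blocks that differ from the original plaintext: P[3].

P[1] = 0b01100011, P[2] = 0b00100111, P[3] = 0b10011000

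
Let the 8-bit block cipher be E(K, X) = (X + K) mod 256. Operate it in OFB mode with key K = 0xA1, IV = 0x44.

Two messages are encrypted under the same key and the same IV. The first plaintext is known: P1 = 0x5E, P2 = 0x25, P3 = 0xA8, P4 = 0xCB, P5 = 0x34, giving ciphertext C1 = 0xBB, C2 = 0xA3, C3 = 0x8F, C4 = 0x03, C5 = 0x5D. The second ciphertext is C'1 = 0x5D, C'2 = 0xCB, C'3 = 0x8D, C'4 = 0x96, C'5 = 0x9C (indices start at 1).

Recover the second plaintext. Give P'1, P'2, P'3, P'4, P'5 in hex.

In OFB with a reused IV, both messages share the same keystream S_i, so C_i ⊕ C'_i = P_i ⊕ P'_i and thus P'_i = P_i ⊕ C_i ⊕ C'_i.
P'1: 0x5E ⊕ 0xBB ⊕ 0x5D = 0xB8.
P'2: 0x25 ⊕ 0xA3 ⊕ 0xCB = 0x4D.
P'3: 0xA8 ⊕ 0x8F ⊕ 0x8D = 0xAA.
P'4: 0xCB ⊕ 0x03 ⊕ 0x96 = 0x5E.
P'5: 0x34 ⊕ 0x5D ⊕ 0x9C = 0xF5.

P'1 = 0xB8, P'2 = 0x4D, P'3 = 0xAA, P'4 = 0x5E, P'5 = 0xF5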